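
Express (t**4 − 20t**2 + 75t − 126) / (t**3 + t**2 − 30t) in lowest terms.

(t**3 − 6t**2 + 16t − 21)/(t**2 − 5t)

By polynomial division,
  t**4 − 20t**2 + 75t − 126 = (t − 1)(t**3 + t**2 − 30t) + (11t**2 + 45t − 126)
  t**3 + t**2 − 30t = ((1/11)t − 34/121)(11t**2 + 45t − 126) + (−(714/121)t − 4284/121)
  11t**2 + 45t − 126 = (−(1331/714)t + 121/34)(−(714/121)t − 4284/121) + (0)
Last nonzero remainder: −(714/121)t − 4284/121. Dividing through by −714/121 gives the monic gcd t + 6.
Cancel t + 6 from numerator and denominator to get the reduced form.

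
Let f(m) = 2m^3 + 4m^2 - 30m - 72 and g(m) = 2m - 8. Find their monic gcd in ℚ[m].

By polynomial division,
  2m^3 + 4m^2 - 30m - 72 = (m^2 + 6m + 9)(2m - 8) + (0)
Last nonzero remainder: 2m - 8. Dividing through by 2 gives the monic gcd m - 4.

m - 4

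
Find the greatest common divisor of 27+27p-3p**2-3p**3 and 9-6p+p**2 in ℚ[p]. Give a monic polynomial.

-3+p

Apply the Euclidean algorithm:
  -3p**3-3p**2+27p+27 = (-3p-21)(p**2-6p+9) + (-72p+216)
  p**2-6p+9 = (-(1/72)p+1/24)(-72p+216) + (0)
Last nonzero remainder: -72p+216. Dividing through by -72 gives the monic gcd p-3.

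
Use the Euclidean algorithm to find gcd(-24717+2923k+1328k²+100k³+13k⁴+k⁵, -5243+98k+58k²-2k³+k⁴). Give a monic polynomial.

Apply the Euclidean algorithm:
  k⁵+13k⁴+100k³+1328k²+2923k-24717 = (k+15)(k⁴-2k³+58k²+98k-5243) + (72k³+360k²+6696k+53928)
  k⁴-2k³+58k²+98k-5243 = ((1/72)k-7/72)(72k³+360k²+6696k+53928) + (0)
Last nonzero remainder: 72k³+360k²+6696k+53928. Dividing through by 72 gives the monic gcd k³+5k²+93k+749.

749+93k+5k²+k³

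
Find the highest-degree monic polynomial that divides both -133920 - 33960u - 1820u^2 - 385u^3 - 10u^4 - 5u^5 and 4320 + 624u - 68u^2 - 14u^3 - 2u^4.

Apply the Euclidean algorithm:
  -5u^5 - 10u^4 - 385u^3 - 1820u^2 - 33960u - 133920 = ((5/2)u - 25/2)(-2u^4 - 14u^3 - 68u^2 + 624u + 4320) + (-390u^3 - 4230u^2 - 36960u - 79920)
  -2u^4 - 14u^3 - 68u^2 + 624u + 4320 = ((1/195)u - 10/507)(-390u^3 - 4230u^2 - 36960u - 79920) + ((6440/169)u^2 + (51520/169)u + 463680/169)
  -390u^3 - 4230u^2 - 36960u - 79920 = (-(6591/644)u - 18759/644)((6440/169)u^2 + (51520/169)u + 463680/169) + (0)
Last nonzero remainder: (6440/169)u^2 + (51520/169)u + 463680/169. Dividing through by 6440/169 gives the monic gcd u^2 + 8u + 72.

72 + 8u + u^2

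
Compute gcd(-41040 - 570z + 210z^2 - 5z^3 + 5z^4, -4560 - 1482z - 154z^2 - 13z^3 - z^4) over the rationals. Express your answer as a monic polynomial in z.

912 + 114z + 8z^2 + z^3

Repeated division with remainder:
  5z^4 - 5z^3 + 210z^2 - 570z - 41040 = (-5)(-z^4 - 13z^3 - 154z^2 - 1482z - 4560) + (-70z^3 - 560z^2 - 7980z - 63840)
  -z^4 - 13z^3 - 154z^2 - 1482z - 4560 = ((1/70)z + 1/14)(-70z^3 - 560z^2 - 7980z - 63840) + (0)
Last nonzero remainder: -70z^3 - 560z^2 - 7980z - 63840. Dividing through by -70 gives the monic gcd z^3 + 8z^2 + 114z + 912.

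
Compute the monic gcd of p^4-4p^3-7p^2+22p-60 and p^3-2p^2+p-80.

p-5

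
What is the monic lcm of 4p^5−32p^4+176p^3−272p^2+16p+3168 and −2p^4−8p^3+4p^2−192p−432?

p^6−2p^5−4p^4+196p^3−404p^2+816p+4752

By polynomial division,
  4p^5−32p^4+176p^3−272p^2+16p+3168 = (−2p+24)(−2p^4−8p^3+4p^2−192p−432) + (376p^3−752p^2+3760p+13536)
  −2p^4−8p^3+4p^2−192p−432 = (−(1/188)p−3/94)(376p^3−752p^2+3760p+13536) + (0)
Last nonzero remainder: 376p^3−752p^2+3760p+13536. Dividing through by 376 gives the monic gcd p^3−2p^2+10p+36.
Then lcm(f, g) = f·g / gcd(f, g); expanding and making the result monic gives the answer.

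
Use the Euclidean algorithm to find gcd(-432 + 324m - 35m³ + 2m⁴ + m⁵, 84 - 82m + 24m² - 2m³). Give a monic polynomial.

6 - 5m + m²

Apply the Euclidean algorithm:
  m⁵ + 2m⁴ - 35m³ + 324m - 432 = (-(1/2)m² - 7m - 46)(-2m³ + 24m² - 82m + 84) + (572m² - 2860m + 3432)
  -2m³ + 24m² - 82m + 84 = (-(1/286)m + 7/286)(572m² - 2860m + 3432) + (0)
Last nonzero remainder: 572m² - 2860m + 3432. Dividing through by 572 gives the monic gcd m² - 5m + 6.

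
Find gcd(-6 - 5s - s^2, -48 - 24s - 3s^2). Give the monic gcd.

1

Apply the Euclidean algorithm:
  -s^2 - 5s - 6 = (1/3)(-3s^2 - 24s - 48) + (3s + 10)
  -3s^2 - 24s - 48 = (-s - 14/3)(3s + 10) + (-4/3)
  3s + 10 = (-(9/4)s - 15/2)(-4/3) + (0)
The last nonzero remainder is the constant -4/3, so the polynomials are coprime and gcd = 1.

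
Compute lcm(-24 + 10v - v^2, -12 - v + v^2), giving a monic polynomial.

72 - 6v - 7v^2 + v^3

Apply the Euclidean algorithm:
  -v^2 + 10v - 24 = (-1)(v^2 - v - 12) + (9v - 36)
  v^2 - v - 12 = ((1/9)v + 1/3)(9v - 36) + (0)
Last nonzero remainder: 9v - 36. Dividing through by 9 gives the monic gcd v - 4.
Then lcm(f, g) = f·g / gcd(f, g); expanding and making the result monic gives the answer.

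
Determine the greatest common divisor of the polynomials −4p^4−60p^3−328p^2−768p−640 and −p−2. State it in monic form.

By polynomial division,
  −4p^4−60p^3−328p^2−768p−640 = (4p^3+52p^2+224p+320)(−p−2) + (0)
Last nonzero remainder: −p−2. Dividing through by −1 gives the monic gcd p+2.

p+2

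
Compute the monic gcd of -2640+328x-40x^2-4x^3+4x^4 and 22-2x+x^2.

22-2x+x^2

By polynomial division,
  4x^4-4x^3-40x^2+328x-2640 = (4x^2+4x-120)(x^2-2x+22) + (0)
The last nonzero remainder x^2-2x+22 is already monic.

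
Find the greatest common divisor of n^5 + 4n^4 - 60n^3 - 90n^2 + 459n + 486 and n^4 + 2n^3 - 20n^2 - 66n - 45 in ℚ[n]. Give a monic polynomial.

Repeated division with remainder:
  n^5 + 4n^4 - 60n^3 - 90n^2 + 459n + 486 = (n + 2)(n^4 + 2n^3 - 20n^2 - 66n - 45) + (-44n^3 + 16n^2 + 636n + 576)
  n^4 + 2n^3 - 20n^2 - 66n - 45 = (-(1/44)n - 13/242)(-44n^3 + 16n^2 + 636n + 576) + (-(567/121)n^2 - (2268/121)n - 1701/121)
  -44n^3 + 16n^2 + 636n + 576 = ((5324/567)n - 7744/189)(-(567/121)n^2 - (2268/121)n - 1701/121) + (0)
Last nonzero remainder: -(567/121)n^2 - (2268/121)n - 1701/121. Dividing through by -567/121 gives the monic gcd n^2 + 4n + 3.

n^2 + 4n + 3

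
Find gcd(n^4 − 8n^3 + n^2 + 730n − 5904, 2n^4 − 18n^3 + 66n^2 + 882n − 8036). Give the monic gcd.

n^2 − 9n + 82

By polynomial division,
  n^4 − 8n^3 + n^2 + 730n − 5904 = (1/2)(2n^4 − 18n^3 + 66n^2 + 882n − 8036) + (n^3 − 32n^2 + 289n − 1886)
  2n^4 − 18n^3 + 66n^2 + 882n − 8036 = (2n + 46)(n^3 − 32n^2 + 289n − 1886) + (960n^2 − 8640n + 78720)
  n^3 − 32n^2 + 289n − 1886 = ((1/960)n − 23/960)(960n^2 − 8640n + 78720) + (0)
Last nonzero remainder: 960n^2 − 8640n + 78720. Dividing through by 960 gives the monic gcd n^2 − 9n + 82.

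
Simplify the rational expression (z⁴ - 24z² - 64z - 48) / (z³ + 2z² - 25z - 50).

Repeated division with remainder:
  z⁴ - 24z² - 64z - 48 = (z - 2)(z³ + 2z² - 25z - 50) + (5z² - 64z - 148)
  z³ + 2z² - 25z - 50 = ((1/5)z + 74/25)(5z² - 64z - 148) + ((4851/25)z + 9702/25)
  5z² - 64z - 148 = ((125/4851)z - 1850/4851)((4851/25)z + 9702/25) + (0)
Last nonzero remainder: (4851/25)z + 9702/25. Dividing through by 4851/25 gives the monic gcd z + 2.
Cancel z + 2 from numerator and denominator to get the reduced form.

(z³ - 2z² - 20z - 24)/(z² - 25)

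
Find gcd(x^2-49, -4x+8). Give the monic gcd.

1

By polynomial division,
  x^2-49 = (-(1/4)x-1/2)(-4x+8) + (-45)
  -4x+8 = ((4/45)x-8/45)(-45) + (0)
The last nonzero remainder is the constant -45, so the polynomials are coprime and gcd = 1.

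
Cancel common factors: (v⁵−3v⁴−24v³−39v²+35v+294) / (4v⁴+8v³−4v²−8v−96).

(v³−4v²−14v−49)/(4v²+4v+16)

Euclidean algorithm in ℚ[v]:
  v⁵−3v⁴−24v³−39v²+35v+294 = ((1/4)v−5/4)(4v⁴+8v³−4v²−8v−96) + (−13v³−42v²+49v+174)
  4v⁴+8v³−4v²−8v−96 = (−(4/13)v+64/169)(−13v³−42v²+49v+174) + ((4560/169)v²+(4560/169)v−27360/169)
  −13v³−42v²+49v+174 = (−(2197/4560)v−4901/4560)((4560/169)v²+(4560/169)v−27360/169) + (0)
Last nonzero remainder: (4560/169)v²+(4560/169)v−27360/169. Dividing through by 4560/169 gives the monic gcd v²+v−6.
Cancel v²+v−6 from numerator and denominator to get the reduced form.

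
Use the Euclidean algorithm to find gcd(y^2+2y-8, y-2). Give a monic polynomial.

y-2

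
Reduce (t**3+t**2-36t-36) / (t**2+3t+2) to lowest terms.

By polynomial division,
  t**3+t**2-36t-36 = (t-2)(t**2+3t+2) + (-32t-32)
  t**2+3t+2 = (-(1/32)t-1/16)(-32t-32) + (0)
Last nonzero remainder: -32t-32. Dividing through by -32 gives the monic gcd t+1.
Cancel t+1 from numerator and denominator to get the reduced form.

(t**2-36)/(t+2)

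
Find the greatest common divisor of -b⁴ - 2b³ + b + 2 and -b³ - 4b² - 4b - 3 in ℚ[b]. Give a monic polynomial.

b² + b + 1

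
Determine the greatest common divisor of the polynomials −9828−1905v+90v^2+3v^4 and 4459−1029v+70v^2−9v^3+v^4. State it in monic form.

91+5v+v^2

Euclidean algorithm in ℚ[v]:
  3v^4+90v^2−1905v−9828 = (3)(v^4−9v^3+70v^2−1029v+4459) + (27v^3−120v^2+1182v−23205)
  v^4−9v^3+70v^2−1029v+4459 = ((1/27)v−41/243)(27v^3−120v^2+1182v−23205) + ((484/81)v^2+(2420/81)v+44044/81)
  27v^3−120v^2+1182v−23205 = ((2187/484)v−20655/484)((484/81)v^2+(2420/81)v+44044/81) + (0)
Last nonzero remainder: (484/81)v^2+(2420/81)v+44044/81. Dividing through by 484/81 gives the monic gcd v^2+5v+91.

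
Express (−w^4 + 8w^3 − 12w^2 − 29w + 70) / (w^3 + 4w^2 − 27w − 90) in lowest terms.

By polynomial division,
  −w^4 + 8w^3 − 12w^2 − 29w + 70 = (−w + 12)(w^3 + 4w^2 − 27w − 90) + (−87w^2 + 205w + 1150)
  w^3 + 4w^2 − 27w − 90 = (−(1/87)w − 553/7569)(−87w^2 + 205w + 1150) + ((9052/7569)w − 45260/7569)
  −87w^2 + 205w + 1150 = (−(658503/9052)w − 870435/4526)((9052/7569)w − 45260/7569) + (0)
Last nonzero remainder: (9052/7569)w − 45260/7569. Dividing through by 9052/7569 gives the monic gcd w − 5.
Cancel w − 5 from numerator and denominator to get the reduced form.

(−w^3 + 3w^2 + 3w − 14)/(w^2 + 9w + 18)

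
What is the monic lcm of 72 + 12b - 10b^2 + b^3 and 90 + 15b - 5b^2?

Euclidean algorithm in ℚ[b]:
  b^3 - 10b^2 + 12b + 72 = (-(1/5)b + 7/5)(-5b^2 + 15b + 90) + (9b - 54)
  -5b^2 + 15b + 90 = (-(5/9)b - 5/3)(9b - 54) + (0)
Last nonzero remainder: 9b - 54. Dividing through by 9 gives the monic gcd b - 6.
Then lcm(f, g) = f·g / gcd(f, g); expanding and making the result monic gives the answer.

216 + 108b - 18b^2 - 7b^3 + b^4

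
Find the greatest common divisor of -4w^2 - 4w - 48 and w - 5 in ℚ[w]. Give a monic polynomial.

1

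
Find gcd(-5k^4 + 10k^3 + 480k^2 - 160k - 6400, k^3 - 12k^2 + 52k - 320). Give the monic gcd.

k - 10

By polynomial division,
  -5k^4 + 10k^3 + 480k^2 - 160k - 6400 = (-5k - 50)(k^3 - 12k^2 + 52k - 320) + (140k^2 + 840k - 22400)
  k^3 - 12k^2 + 52k - 320 = ((1/140)k - 9/70)(140k^2 + 840k - 22400) + (320k - 3200)
  140k^2 + 840k - 22400 = ((7/16)k + 7)(320k - 3200) + (0)
Last nonzero remainder: 320k - 3200. Dividing through by 320 gives the monic gcd k - 10.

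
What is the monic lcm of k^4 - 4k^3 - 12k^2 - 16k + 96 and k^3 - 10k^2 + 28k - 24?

k^5 - 6k^4 - 4k^3 + 8k^2 + 128k - 192

By polynomial division,
  k^4 - 4k^3 - 12k^2 - 16k + 96 = (k + 6)(k^3 - 10k^2 + 28k - 24) + (20k^2 - 160k + 240)
  k^3 - 10k^2 + 28k - 24 = ((1/20)k - 1/10)(20k^2 - 160k + 240) + (0)
Last nonzero remainder: 20k^2 - 160k + 240. Dividing through by 20 gives the monic gcd k^2 - 8k + 12.
Then lcm(f, g) = f·g / gcd(f, g); expanding and making the result monic gives the answer.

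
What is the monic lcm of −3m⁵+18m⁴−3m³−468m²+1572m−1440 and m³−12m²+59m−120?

m⁶−11m⁵+31m⁴+151m³−1304m²+3100m−2400

Apply the Euclidean algorithm:
  −3m⁵+18m⁴−3m³−468m²+1572m−1440 = (−3m²−18m−42)(m³−12m²+59m−120) + (−270m²+1890m−6480)
  m³−12m²+59m−120 = (−(1/270)m+1/54)(−270m²+1890m−6480) + (0)
Last nonzero remainder: −270m²+1890m−6480. Dividing through by −270 gives the monic gcd m²−7m+24.
Then lcm(f, g) = f·g / gcd(f, g); expanding and making the result monic gives the answer.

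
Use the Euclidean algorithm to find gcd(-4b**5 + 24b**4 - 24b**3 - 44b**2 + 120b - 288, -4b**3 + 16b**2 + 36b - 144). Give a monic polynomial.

Euclidean algorithm in ℚ[b]:
  -4b**5 + 24b**4 - 24b**3 - 44b**2 + 120b - 288 = (b**2 - 2b + 7)(-4b**3 + 16b**2 + 36b - 144) + (60b**2 - 420b + 720)
  -4b**3 + 16b**2 + 36b - 144 = (-(1/15)b - 1/5)(60b**2 - 420b + 720) + (0)
Last nonzero remainder: 60b**2 - 420b + 720. Dividing through by 60 gives the monic gcd b**2 - 7b + 12.

b**2 - 7b + 12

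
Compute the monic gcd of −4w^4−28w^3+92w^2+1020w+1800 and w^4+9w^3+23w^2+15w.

w^2+8w+15

Apply the Euclidean algorithm:
  −4w^4−28w^3+92w^2+1020w+1800 = (−4)(w^4+9w^3+23w^2+15w) + (8w^3+184w^2+1080w+1800)
  w^4+9w^3+23w^2+15w = ((1/8)w−7/4)(8w^3+184w^2+1080w+1800) + (210w^2+1680w+3150)
  8w^3+184w^2+1080w+1800 = ((4/105)w+4/7)(210w^2+1680w+3150) + (0)
Last nonzero remainder: 210w^2+1680w+3150. Dividing through by 210 gives the monic gcd w^2+8w+15.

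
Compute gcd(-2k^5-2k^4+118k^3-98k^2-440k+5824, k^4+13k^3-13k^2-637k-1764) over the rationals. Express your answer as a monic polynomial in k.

Apply the Euclidean algorithm:
  -2k^5-2k^4+118k^3-98k^2-440k+5824 = (-2k+24)(k^4+13k^3-13k^2-637k-1764) + (-220k^3-1060k^2+11320k+48160)
  k^4+13k^3-13k^2-637k-1764 = (-(1/220)k-9/242)(-220k^3-1060k^2+11320k+48160) + (-(117/121)k^2+(351/121)k+3276/121)
  -220k^3-1060k^2+11320k+48160 = ((26620/117)k+208120/117)(-(117/121)k^2+(351/121)k+3276/121) + (0)
Last nonzero remainder: -(117/121)k^2+(351/121)k+3276/121. Dividing through by -117/121 gives the monic gcd k^2-3k-28.

k^2-3k-28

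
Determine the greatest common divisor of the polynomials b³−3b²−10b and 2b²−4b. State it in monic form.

Euclidean algorithm in ℚ[b]:
  b³−3b²−10b = ((1/2)b−1/2)(2b²−4b) + (−12b)
  2b²−4b = (−(1/6)b+1/3)(−12b) + (0)
Last nonzero remainder: −12b. Dividing through by −12 gives the monic gcd b.

b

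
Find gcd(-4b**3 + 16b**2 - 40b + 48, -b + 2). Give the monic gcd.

b - 2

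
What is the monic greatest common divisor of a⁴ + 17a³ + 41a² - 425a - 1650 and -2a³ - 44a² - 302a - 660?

Euclidean algorithm in ℚ[a]:
  a⁴ + 17a³ + 41a² - 425a - 1650 = (-(1/2)a + 5/2)(-2a³ - 44a² - 302a - 660) + (0)
Last nonzero remainder: -2a³ - 44a² - 302a - 660. Dividing through by -2 gives the monic gcd a³ + 22a² + 151a + 330.

a³ + 22a² + 151a + 330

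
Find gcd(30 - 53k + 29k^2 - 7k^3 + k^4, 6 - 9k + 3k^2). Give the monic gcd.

2 - 3k + k^2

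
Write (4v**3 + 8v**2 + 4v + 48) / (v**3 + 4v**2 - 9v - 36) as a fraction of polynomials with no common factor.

(4v**2 - 4v + 16)/(v**2 + v - 12)

Apply the Euclidean algorithm:
  4v**3 + 8v**2 + 4v + 48 = (4)(v**3 + 4v**2 - 9v - 36) + (-8v**2 + 40v + 192)
  v**3 + 4v**2 - 9v - 36 = (-(1/8)v - 9/8)(-8v**2 + 40v + 192) + (60v + 180)
  -8v**2 + 40v + 192 = (-(2/15)v + 16/15)(60v + 180) + (0)
Last nonzero remainder: 60v + 180. Dividing through by 60 gives the monic gcd v + 3.
Cancel v + 3 from numerator and denominator to get the reduced form.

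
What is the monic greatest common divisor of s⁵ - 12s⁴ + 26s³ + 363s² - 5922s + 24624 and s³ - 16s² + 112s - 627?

s² - 5s + 57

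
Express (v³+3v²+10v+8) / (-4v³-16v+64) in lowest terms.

Apply the Euclidean algorithm:
  v³+3v²+10v+8 = (-1/4)(-4v³-16v+64) + (3v²+6v+24)
  -4v³-16v+64 = (-(4/3)v+8/3)(3v²+6v+24) + (0)
Last nonzero remainder: 3v²+6v+24. Dividing through by 3 gives the monic gcd v²+2v+8.
Cancel v²+2v+8 from numerator and denominator to get the reduced form.

(-v-1)/(4v-8)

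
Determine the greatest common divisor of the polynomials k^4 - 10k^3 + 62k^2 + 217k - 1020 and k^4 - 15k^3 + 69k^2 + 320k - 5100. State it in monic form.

Apply the Euclidean algorithm:
  k^4 - 10k^3 + 62k^2 + 217k - 1020 = (k^4 - 15k^3 + 69k^2 + 320k - 5100) + (5k^3 - 7k^2 - 103k + 4080)
  k^4 - 15k^3 + 69k^2 + 320k - 5100 = ((1/5)k - 68/25)(5k^3 - 7k^2 - 103k + 4080) + ((1764/25)k^2 - (19404/25)k + 29988/5)
  5k^3 - 7k^2 - 103k + 4080 = ((125/1764)k + 100/147)((1764/25)k^2 - (19404/25)k + 29988/5) + (0)
Last nonzero remainder: (1764/25)k^2 - (19404/25)k + 29988/5. Dividing through by 1764/25 gives the monic gcd k^2 - 11k + 85.

k^2 - 11k + 85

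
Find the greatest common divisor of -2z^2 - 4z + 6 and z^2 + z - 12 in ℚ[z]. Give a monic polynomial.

1

Apply the Euclidean algorithm:
  -2z^2 - 4z + 6 = (-2)(z^2 + z - 12) + (-2z - 18)
  z^2 + z - 12 = (-(1/2)z + 4)(-2z - 18) + (60)
  -2z - 18 = (-(1/30)z - 3/10)(60) + (0)
The last nonzero remainder is the constant 60, so the polynomials are coprime and gcd = 1.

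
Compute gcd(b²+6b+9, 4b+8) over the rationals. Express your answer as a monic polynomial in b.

Apply the Euclidean algorithm:
  b²+6b+9 = ((1/4)b+1)(4b+8) + (1)
  4b+8 = (4b+8)(1) + (0)
The last nonzero remainder is the constant 1, so the polynomials are coprime and gcd = 1.

1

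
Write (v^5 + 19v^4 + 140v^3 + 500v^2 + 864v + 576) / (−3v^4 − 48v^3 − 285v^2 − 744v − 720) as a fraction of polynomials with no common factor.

(−v^2 − 8v − 12)/(3v + 15)

Repeated division with remainder:
  v^5 + 19v^4 + 140v^3 + 500v^2 + 864v + 576 = (−(1/3)v − 1)(−3v^4 − 48v^3 − 285v^2 − 744v − 720) + (−3v^3 − 33v^2 − 120v − 144)
  −3v^4 − 48v^3 − 285v^2 − 744v − 720 = (v + 5)(−3v^3 − 33v^2 − 120v − 144) + (0)
Last nonzero remainder: −3v^3 − 33v^2 − 120v − 144. Dividing through by −3 gives the monic gcd v^3 + 11v^2 + 40v + 48.
Cancel v^3 + 11v^2 + 40v + 48 from numerator and denominator to get the reduced form.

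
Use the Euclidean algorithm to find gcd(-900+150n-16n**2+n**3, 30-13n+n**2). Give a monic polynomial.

-10+n

Apply the Euclidean algorithm:
  n**3-16n**2+150n-900 = (n-3)(n**2-13n+30) + (81n-810)
  n**2-13n+30 = ((1/81)n-1/27)(81n-810) + (0)
Last nonzero remainder: 81n-810. Dividing through by 81 gives the monic gcd n-10.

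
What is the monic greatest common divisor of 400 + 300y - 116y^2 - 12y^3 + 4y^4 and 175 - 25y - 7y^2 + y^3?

-25 + y^2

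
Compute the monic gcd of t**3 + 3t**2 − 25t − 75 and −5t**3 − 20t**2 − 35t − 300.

t + 5

Apply the Euclidean algorithm:
  t**3 + 3t**2 − 25t − 75 = (−1/5)(−5t**3 − 20t**2 − 35t − 300) + (−t**2 − 32t − 135)
  −5t**3 − 20t**2 − 35t − 300 = (5t − 140)(−t**2 − 32t − 135) + (−3840t − 19200)
  −t**2 − 32t − 135 = ((1/3840)t + 9/1280)(−3840t − 19200) + (0)
Last nonzero remainder: −3840t − 19200. Dividing through by −3840 gives the monic gcd t + 5.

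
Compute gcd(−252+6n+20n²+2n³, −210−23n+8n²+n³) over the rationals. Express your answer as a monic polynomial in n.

42+13n+n²

Euclidean algorithm in ℚ[n]:
  2n³+20n²+6n−252 = (2)(n³+8n²−23n−210) + (4n²+52n+168)
  n³+8n²−23n−210 = ((1/4)n−5/4)(4n²+52n+168) + (0)
Last nonzero remainder: 4n²+52n+168. Dividing through by 4 gives the monic gcd n²+13n+42.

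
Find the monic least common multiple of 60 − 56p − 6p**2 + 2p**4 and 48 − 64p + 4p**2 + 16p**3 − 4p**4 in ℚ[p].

By polynomial division,
  2p**4 − 6p**2 − 56p + 60 = (−1/2)(−4p**4 + 16p**3 + 4p**2 − 64p + 48) + (8p**3 − 4p**2 − 88p + 84)
  −4p**4 + 16p**3 + 4p**2 − 64p + 48 = (−(1/2)p + 7/4)(8p**3 − 4p**2 − 88p + 84) + (−33p**2 + 132p − 99)
  8p**3 − 4p**2 − 88p + 84 = (−(8/33)p − 28/33)(−33p**2 + 132p − 99) + (0)
Last nonzero remainder: −33p**2 + 132p − 99. Dividing through by −33 gives the monic gcd p**2 − 4p + 3.
Then lcm(f, g) = f·g / gcd(f, g); expanding and making the result monic gives the answer.

−120 + 112p + 42p**2 − 28p**3 − 7p**4 + p**6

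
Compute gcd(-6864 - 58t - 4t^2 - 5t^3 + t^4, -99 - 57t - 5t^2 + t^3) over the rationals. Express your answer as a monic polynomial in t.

Apply the Euclidean algorithm:
  t^4 - 5t^3 - 4t^2 - 58t - 6864 = (t)(t^3 - 5t^2 - 57t - 99) + (53t^2 + 41t - 6864)
  t^3 - 5t^2 - 57t - 99 = ((1/53)t - 306/2809)(53t^2 + 41t - 6864) + ((216225/2809)t - 2378475/2809)
  53t^2 + 41t - 6864 = ((148877/216225)t + 584272/72075)((216225/2809)t - 2378475/2809) + (0)
Last nonzero remainder: (216225/2809)t - 2378475/2809. Dividing through by 216225/2809 gives the monic gcd t - 11.

-11 + t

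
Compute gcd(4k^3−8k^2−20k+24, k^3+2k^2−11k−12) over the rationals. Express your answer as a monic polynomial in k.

Euclidean algorithm in ℚ[k]:
  4k^3−8k^2−20k+24 = (4)(k^3+2k^2−11k−12) + (−16k^2+24k+72)
  k^3+2k^2−11k−12 = (−(1/16)k−7/32)(−16k^2+24k+72) + (−(5/4)k+15/4)
  −16k^2+24k+72 = ((64/5)k+96/5)(−(5/4)k+15/4) + (0)
Last nonzero remainder: −(5/4)k+15/4. Dividing through by −5/4 gives the monic gcd k−3.

k−3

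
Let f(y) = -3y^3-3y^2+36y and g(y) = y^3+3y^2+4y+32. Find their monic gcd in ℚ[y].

y+4

Apply the Euclidean algorithm:
  -3y^3-3y^2+36y = (-3)(y^3+3y^2+4y+32) + (6y^2+48y+96)
  y^3+3y^2+4y+32 = ((1/6)y-5/6)(6y^2+48y+96) + (28y+112)
  6y^2+48y+96 = ((3/14)y+6/7)(28y+112) + (0)
Last nonzero remainder: 28y+112. Dividing through by 28 gives the monic gcd y+4.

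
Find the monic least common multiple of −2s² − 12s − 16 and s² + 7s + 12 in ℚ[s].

s³ + 9s² + 26s + 24

Apply the Euclidean algorithm:
  −2s² − 12s − 16 = (−2)(s² + 7s + 12) + (2s + 8)
  s² + 7s + 12 = ((1/2)s + 3/2)(2s + 8) + (0)
Last nonzero remainder: 2s + 8. Dividing through by 2 gives the monic gcd s + 4.
Then lcm(f, g) = f·g / gcd(f, g); expanding and making the result monic gives the answer.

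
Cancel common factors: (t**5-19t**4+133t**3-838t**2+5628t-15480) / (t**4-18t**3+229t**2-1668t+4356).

(t**3-7t**2+13t-430)/(t**2-6t+121)

Repeated division with remainder:
  t**5-19t**4+133t**3-838t**2+5628t-15480 = (t-1)(t**4-18t**3+229t**2-1668t+4356) + (-114t**3+1059t**2-396t-11124)
  t**4-18t**3+229t**2-1668t+4356 = (-(1/114)t+331/4332)(-114t**3+1059t**2-396t-11124) + ((208817/1444)t**2-(626451/361)t+1879353/361)
  -114t**3+1059t**2-396t-11124 = (-(164616/208817)t-446196/208817)((208817/1444)t**2-(626451/361)t+1879353/361) + (0)
Last nonzero remainder: (208817/1444)t**2-(626451/361)t+1879353/361. Dividing through by 208817/1444 gives the monic gcd t**2-12t+36.
Cancel t**2-12t+36 from numerator and denominator to get the reduced form.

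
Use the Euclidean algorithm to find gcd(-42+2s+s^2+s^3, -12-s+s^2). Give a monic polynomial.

By polynomial division,
  s^3+s^2+2s-42 = (s+2)(s^2-s-12) + (16s-18)
  s^2-s-12 = ((1/16)s+1/128)(16s-18) + (-759/64)
  16s-18 = (-(1024/759)s+384/253)(-759/64) + (0)
The last nonzero remainder is the constant -759/64, so the polynomials are coprime and gcd = 1.

1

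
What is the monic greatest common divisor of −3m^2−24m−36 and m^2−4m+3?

1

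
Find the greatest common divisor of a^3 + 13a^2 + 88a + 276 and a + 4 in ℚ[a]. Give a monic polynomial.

1

Euclidean algorithm in ℚ[a]:
  a^3 + 13a^2 + 88a + 276 = (a^2 + 9a + 52)(a + 4) + (68)
  a + 4 = ((1/68)a + 1/17)(68) + (0)
The last nonzero remainder is the constant 68, so the polynomials are coprime and gcd = 1.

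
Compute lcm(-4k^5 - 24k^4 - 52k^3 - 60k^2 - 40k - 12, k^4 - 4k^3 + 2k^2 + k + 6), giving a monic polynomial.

k^7 + k^6 - 11k^5 - 14k^4 + 13k^3 + 43k^2 + 45k + 18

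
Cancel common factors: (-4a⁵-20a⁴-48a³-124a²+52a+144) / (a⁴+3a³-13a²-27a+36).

(-4a³-8a²-40a-36)/(a²-9)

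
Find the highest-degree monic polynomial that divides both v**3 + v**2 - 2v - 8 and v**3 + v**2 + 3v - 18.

v - 2

Apply the Euclidean algorithm:
  v**3 + v**2 - 2v - 8 = (v**3 + v**2 + 3v - 18) + (-5v + 10)
  v**3 + v**2 + 3v - 18 = (-(1/5)v**2 - (3/5)v - 9/5)(-5v + 10) + (0)
Last nonzero remainder: -5v + 10. Dividing through by -5 gives the monic gcd v - 2.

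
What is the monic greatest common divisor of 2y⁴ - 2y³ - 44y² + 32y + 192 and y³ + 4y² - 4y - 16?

By polynomial division,
  2y⁴ - 2y³ - 44y² + 32y + 192 = (2y - 10)(y³ + 4y² - 4y - 16) + (4y² + 24y + 32)
  y³ + 4y² - 4y - 16 = ((1/4)y - 1/2)(4y² + 24y + 32) + (0)
Last nonzero remainder: 4y² + 24y + 32. Dividing through by 4 gives the monic gcd y² + 6y + 8.

y² + 6y + 8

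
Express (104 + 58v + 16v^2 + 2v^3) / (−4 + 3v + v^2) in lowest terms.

Apply the Euclidean algorithm:
  2v^3 + 16v^2 + 58v + 104 = (2v + 10)(v^2 + 3v − 4) + (36v + 144)
  v^2 + 3v − 4 = ((1/36)v − 1/36)(36v + 144) + (0)
Last nonzero remainder: 36v + 144. Dividing through by 36 gives the monic gcd v + 4.
Cancel v + 4 from numerator and denominator to get the reduced form.

(26 + 8v + 2v^2)/(−1 + v)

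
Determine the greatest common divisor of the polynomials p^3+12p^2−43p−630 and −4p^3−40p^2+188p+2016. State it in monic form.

p^2+2p−63

Apply the Euclidean algorithm:
  p^3+12p^2−43p−630 = (−1/4)(−4p^3−40p^2+188p+2016) + (2p^2+4p−126)
  −4p^3−40p^2+188p+2016 = (−2p−16)(2p^2+4p−126) + (0)
Last nonzero remainder: 2p^2+4p−126. Dividing through by 2 gives the monic gcd p^2+2p−63.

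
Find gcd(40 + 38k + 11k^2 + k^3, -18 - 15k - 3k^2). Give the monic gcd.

Apply the Euclidean algorithm:
  k^3 + 11k^2 + 38k + 40 = (-(1/3)k - 2)(-3k^2 - 15k - 18) + (2k + 4)
  -3k^2 - 15k - 18 = (-(3/2)k - 9/2)(2k + 4) + (0)
Last nonzero remainder: 2k + 4. Dividing through by 2 gives the monic gcd k + 2.

2 + k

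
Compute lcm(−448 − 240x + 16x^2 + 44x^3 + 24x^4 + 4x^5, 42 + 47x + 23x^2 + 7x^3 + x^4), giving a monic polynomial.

−336 − 292x − 48x^2 + 37x^3 + 29x^4 + 9x^5 + x^6

By polynomial division,
  4x^5 + 24x^4 + 44x^3 + 16x^2 − 240x − 448 = (4x − 4)(x^4 + 7x^3 + 23x^2 + 47x + 42) + (−20x^3 − 80x^2 − 220x − 280)
  x^4 + 7x^3 + 23x^2 + 47x + 42 = (−(1/20)x − 3/20)(−20x^3 − 80x^2 − 220x − 280) + (0)
Last nonzero remainder: −20x^3 − 80x^2 − 220x − 280. Dividing through by −20 gives the monic gcd x^3 + 4x^2 + 11x + 14.
Then lcm(f, g) = f·g / gcd(f, g); expanding and making the result monic gives the answer.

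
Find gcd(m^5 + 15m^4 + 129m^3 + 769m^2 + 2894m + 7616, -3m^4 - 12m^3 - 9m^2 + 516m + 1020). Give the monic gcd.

m^2 + 7m + 34

Apply the Euclidean algorithm:
  m^5 + 15m^4 + 129m^3 + 769m^2 + 2894m + 7616 = (-(1/3)m - 11/3)(-3m^4 - 12m^3 - 9m^2 + 516m + 1020) + (82m^3 + 908m^2 + 5126m + 11356)
  -3m^4 - 12m^3 - 9m^2 + 516m + 1020 = (-(3/82)m + 435/1681)(82m^3 + 908m^2 + 5126m + 11356) + (-(94860/1681)m^2 - (664020/1681)m - 3225240/1681)
  82m^3 + 908m^2 + 5126m + 11356 = (-(68921/47430)m - 280727/47430)(-(94860/1681)m^2 - (664020/1681)m - 3225240/1681) + (0)
Last nonzero remainder: -(94860/1681)m^2 - (664020/1681)m - 3225240/1681. Dividing through by -94860/1681 gives the monic gcd m^2 + 7m + 34.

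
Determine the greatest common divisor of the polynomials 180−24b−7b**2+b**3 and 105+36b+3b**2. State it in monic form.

By polynomial division,
  b**3−7b**2−24b+180 = ((1/3)b−19/3)(3b**2+36b+105) + (169b+845)
  3b**2+36b+105 = ((3/169)b+21/169)(169b+845) + (0)
Last nonzero remainder: 169b+845. Dividing through by 169 gives the monic gcd b+5.

5+b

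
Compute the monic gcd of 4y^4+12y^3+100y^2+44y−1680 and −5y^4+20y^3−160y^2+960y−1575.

y^3−y^2+29y−105

Euclidean algorithm in ℚ[y]:
  4y^4+12y^3+100y^2+44y−1680 = (−4/5)(−5y^4+20y^3−160y^2+960y−1575) + (28y^3−28y^2+812y−2940)
  −5y^4+20y^3−160y^2+960y−1575 = (−(5/28)y+15/28)(28y^3−28y^2+812y−2940) + (0)
Last nonzero remainder: 28y^3−28y^2+812y−2940. Dividing through by 28 gives the monic gcd y^3−y^2+29y−105.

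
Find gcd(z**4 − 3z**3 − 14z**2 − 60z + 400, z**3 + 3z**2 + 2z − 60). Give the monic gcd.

Euclidean algorithm in ℚ[z]:
  z**4 − 3z**3 − 14z**2 − 60z + 400 = (z − 6)(z**3 + 3z**2 + 2z − 60) + (2z**2 + 12z + 40)
  z**3 + 3z**2 + 2z − 60 = ((1/2)z − 3/2)(2z**2 + 12z + 40) + (0)
Last nonzero remainder: 2z**2 + 12z + 40. Dividing through by 2 gives the monic gcd z**2 + 6z + 20.

z**2 + 6z + 20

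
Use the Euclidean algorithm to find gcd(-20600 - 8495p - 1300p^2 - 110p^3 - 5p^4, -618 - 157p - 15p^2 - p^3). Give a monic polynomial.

103 + 9p + p^2

Euclidean algorithm in ℚ[p]:
  -5p^4 - 110p^3 - 1300p^2 - 8495p - 20600 = (5p + 35)(-p^3 - 15p^2 - 157p - 618) + (10p^2 + 90p + 1030)
  -p^3 - 15p^2 - 157p - 618 = (-(1/10)p - 3/5)(10p^2 + 90p + 1030) + (0)
Last nonzero remainder: 10p^2 + 90p + 1030. Dividing through by 10 gives the monic gcd p^2 + 9p + 103.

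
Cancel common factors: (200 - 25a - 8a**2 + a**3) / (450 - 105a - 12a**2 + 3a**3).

(-40 - 3a + a**2)/(-90 + 3a + 3a**2)

Apply the Euclidean algorithm:
  a**3 - 8a**2 - 25a + 200 = (1/3)(3a**3 - 12a**2 - 105a + 450) + (-4a**2 + 10a + 50)
  3a**3 - 12a**2 - 105a + 450 = (-(3/4)a + 9/8)(-4a**2 + 10a + 50) + (-(315/4)a + 1575/4)
  -4a**2 + 10a + 50 = ((16/315)a + 8/63)(-(315/4)a + 1575/4) + (0)
Last nonzero remainder: -(315/4)a + 1575/4. Dividing through by -315/4 gives the monic gcd a - 5.
Cancel a - 5 from numerator and denominator to get the reduced form.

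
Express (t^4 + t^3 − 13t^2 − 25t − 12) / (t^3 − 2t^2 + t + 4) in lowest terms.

Euclidean algorithm in ℚ[t]:
  t^4 + t^3 − 13t^2 − 25t − 12 = (t + 3)(t^3 − 2t^2 + t + 4) + (−8t^2 − 32t − 24)
  t^3 − 2t^2 + t + 4 = (−(1/8)t + 3/4)(−8t^2 − 32t − 24) + (22t + 22)
  −8t^2 − 32t − 24 = (−(4/11)t − 12/11)(22t + 22) + (0)
Last nonzero remainder: 22t + 22. Dividing through by 22 gives the monic gcd t + 1.
Cancel t + 1 from numerator and denominator to get the reduced form.

(t^3 − 13t − 12)/(t^2 − 3t + 4)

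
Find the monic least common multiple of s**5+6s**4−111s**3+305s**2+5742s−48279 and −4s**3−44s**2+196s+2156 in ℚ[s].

By polynomial division,
  s**5+6s**4−111s**3+305s**2+5742s−48279 = (−(1/4)s**2+(5/4)s+7/4)(−4s**3−44s**2+196s+2156) + (676s**2+2704s−52052)
  −4s**3−44s**2+196s+2156 = (−(1/169)s−7/169)(676s**2+2704s−52052) + (0)
Last nonzero remainder: 676s**2+2704s−52052. Dividing through by 676 gives the monic gcd s**2+4s−77.
Then lcm(f, g) = f·g / gcd(f, g); expanding and making the result monic gives the answer.

s**6+13s**5−69s**4−472s**3+7877s**2−8085s−337953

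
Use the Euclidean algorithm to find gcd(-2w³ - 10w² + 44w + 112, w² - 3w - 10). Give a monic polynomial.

w + 2

Apply the Euclidean algorithm:
  -2w³ - 10w² + 44w + 112 = (-2w - 16)(w² - 3w - 10) + (-24w - 48)
  w² - 3w - 10 = (-(1/24)w + 5/24)(-24w - 48) + (0)
Last nonzero remainder: -24w - 48. Dividing through by -24 gives the monic gcd w + 2.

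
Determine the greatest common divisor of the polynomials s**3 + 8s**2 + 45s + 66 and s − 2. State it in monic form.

1

Euclidean algorithm in ℚ[s]:
  s**3 + 8s**2 + 45s + 66 = (s**2 + 10s + 65)(s − 2) + (196)
  s − 2 = ((1/196)s − 1/98)(196) + (0)
The last nonzero remainder is the constant 196, so the polynomials are coprime and gcd = 1.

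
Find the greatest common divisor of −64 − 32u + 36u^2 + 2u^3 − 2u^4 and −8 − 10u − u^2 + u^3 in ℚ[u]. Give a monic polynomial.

Repeated division with remainder:
  −2u^4 + 2u^3 + 36u^2 − 32u − 64 = (−2u)(u^3 − u^2 − 10u − 8) + (16u^2 − 48u − 64)
  u^3 − u^2 − 10u − 8 = ((1/16)u + 1/8)(16u^2 − 48u − 64) + (0)
Last nonzero remainder: 16u^2 − 48u − 64. Dividing through by 16 gives the monic gcd u^2 − 3u − 4.

−4 − 3u + u^2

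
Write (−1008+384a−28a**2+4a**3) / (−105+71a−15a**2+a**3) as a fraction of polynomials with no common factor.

(336−16a+4a**2)/(35−12a+a**2)

Euclidean algorithm in ℚ[a]:
  4a**3−28a**2+384a−1008 = (4)(a**3−15a**2+71a−105) + (32a**2+100a−588)
  a**3−15a**2+71a−105 = ((1/32)a−145/256)(32a**2+100a−588) + ((9345/64)a−28035/64)
  32a**2+100a−588 = ((2048/9345)a+1792/1335)((9345/64)a−28035/64) + (0)
Last nonzero remainder: (9345/64)a−28035/64. Dividing through by 9345/64 gives the monic gcd a−3.
Cancel a−3 from numerator and denominator to get the reduced form.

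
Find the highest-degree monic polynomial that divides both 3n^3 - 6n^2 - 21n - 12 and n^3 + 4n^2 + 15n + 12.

Apply the Euclidean algorithm:
  3n^3 - 6n^2 - 21n - 12 = (3)(n^3 + 4n^2 + 15n + 12) + (-18n^2 - 66n - 48)
  n^3 + 4n^2 + 15n + 12 = (-(1/18)n - 1/54)(-18n^2 - 66n - 48) + ((100/9)n + 100/9)
  -18n^2 - 66n - 48 = (-(81/50)n - 108/25)((100/9)n + 100/9) + (0)
Last nonzero remainder: (100/9)n + 100/9. Dividing through by 100/9 gives the monic gcd n + 1.

n + 1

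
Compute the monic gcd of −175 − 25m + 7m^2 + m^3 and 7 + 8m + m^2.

7 + m

Euclidean algorithm in ℚ[m]:
  m^3 + 7m^2 − 25m − 175 = (m − 1)(m^2 + 8m + 7) + (−24m − 168)
  m^2 + 8m + 7 = (−(1/24)m − 1/24)(−24m − 168) + (0)
Last nonzero remainder: −24m − 168. Dividing through by −24 gives the monic gcd m + 7.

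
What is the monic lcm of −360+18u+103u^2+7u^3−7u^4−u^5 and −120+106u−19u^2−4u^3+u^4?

−1440+432u+394u^2−75u^3−35u^4+3u^5+u^6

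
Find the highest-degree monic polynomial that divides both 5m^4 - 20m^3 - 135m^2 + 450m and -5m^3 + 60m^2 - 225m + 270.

Euclidean algorithm in ℚ[m]:
  5m^4 - 20m^3 - 135m^2 + 450m = (-m - 8)(-5m^3 + 60m^2 - 225m + 270) + (120m^2 - 1080m + 2160)
  -5m^3 + 60m^2 - 225m + 270 = (-(1/24)m + 1/8)(120m^2 - 1080m + 2160) + (0)
Last nonzero remainder: 120m^2 - 1080m + 2160. Dividing through by 120 gives the monic gcd m^2 - 9m + 18.

m^2 - 9m + 18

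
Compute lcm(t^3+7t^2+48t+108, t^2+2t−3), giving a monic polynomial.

By polynomial division,
  t^3+7t^2+48t+108 = (t+5)(t^2+2t−3) + (41t+123)
  t^2+2t−3 = ((1/41)t−1/41)(41t+123) + (0)
Last nonzero remainder: 41t+123. Dividing through by 41 gives the monic gcd t+3.
Then lcm(f, g) = f·g / gcd(f, g); expanding and making the result monic gives the answer.

t^4+6t^3+41t^2+60t−108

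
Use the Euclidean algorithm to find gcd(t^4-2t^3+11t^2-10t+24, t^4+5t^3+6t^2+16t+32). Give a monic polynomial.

t^2-t+4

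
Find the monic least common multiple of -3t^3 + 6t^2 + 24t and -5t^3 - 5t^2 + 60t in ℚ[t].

Repeated division with remainder:
  -3t^3 + 6t^2 + 24t = (3/5)(-5t^3 - 5t^2 + 60t) + (9t^2 - 12t)
  -5t^3 - 5t^2 + 60t = (-(5/9)t - 35/27)(9t^2 - 12t) + ((400/9)t)
  9t^2 - 12t = ((81/400)t - 27/100)((400/9)t) + (0)
Last nonzero remainder: (400/9)t. Dividing through by 400/9 gives the monic gcd t.
Then lcm(f, g) = f·g / gcd(f, g); expanding and making the result monic gives the answer.

t^5 - t^4 - 22t^3 + 16t^2 + 96t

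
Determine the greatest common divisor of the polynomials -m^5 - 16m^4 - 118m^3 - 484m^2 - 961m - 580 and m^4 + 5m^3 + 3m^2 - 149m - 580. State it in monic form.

Euclidean algorithm in ℚ[m]:
  -m^5 - 16m^4 - 118m^3 - 484m^2 - 961m - 580 = (-m - 11)(m^4 + 5m^3 + 3m^2 - 149m - 580) + (-60m^3 - 600m^2 - 3180m - 6960)
  m^4 + 5m^3 + 3m^2 - 149m - 580 = (-(1/60)m + 1/12)(-60m^3 - 600m^2 - 3180m - 6960) + (0)
Last nonzero remainder: -60m^3 - 600m^2 - 3180m - 6960. Dividing through by -60 gives the monic gcd m^3 + 10m^2 + 53m + 116.

m^3 + 10m^2 + 53m + 116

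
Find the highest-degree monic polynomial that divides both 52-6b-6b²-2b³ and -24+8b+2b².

Repeated division with remainder:
  -2b³-6b²-6b+52 = (-b+1)(2b²+8b-24) + (-38b+76)
  2b²+8b-24 = (-(1/19)b-6/19)(-38b+76) + (0)
Last nonzero remainder: -38b+76. Dividing through by -38 gives the monic gcd b-2.

-2+b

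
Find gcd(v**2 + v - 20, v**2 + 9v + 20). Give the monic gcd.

v + 5

Apply the Euclidean algorithm:
  v**2 + v - 20 = (v**2 + 9v + 20) + (-8v - 40)
  v**2 + 9v + 20 = (-(1/8)v - 1/2)(-8v - 40) + (0)
Last nonzero remainder: -8v - 40. Dividing through by -8 gives the monic gcd v + 5.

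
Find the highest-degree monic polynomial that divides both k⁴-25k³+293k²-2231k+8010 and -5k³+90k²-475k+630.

By polynomial division,
  k⁴-25k³+293k²-2231k+8010 = (-(1/5)k+7/5)(-5k³+90k²-475k+630) + (72k²-1440k+7128)
  -5k³+90k²-475k+630 = (-(5/72)k-5/36)(72k²-1440k+7128) + (-180k+1620)
  72k²-1440k+7128 = (-(2/5)k+22/5)(-180k+1620) + (0)
Last nonzero remainder: -180k+1620. Dividing through by -180 gives the monic gcd k-9.

k-9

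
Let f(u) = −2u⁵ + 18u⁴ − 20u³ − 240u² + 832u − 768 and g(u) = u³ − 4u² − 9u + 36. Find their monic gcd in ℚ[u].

Apply the Euclidean algorithm:
  −2u⁵ + 18u⁴ − 20u³ − 240u² + 832u − 768 = (−2u² + 10u + 2)(u³ − 4u² − 9u + 36) + (−70u² + 490u − 840)
  u³ − 4u² − 9u + 36 = (−(1/70)u − 3/70)(−70u² + 490u − 840) + (0)
Last nonzero remainder: −70u² + 490u − 840. Dividing through by −70 gives the monic gcd u² − 7u + 12.

u² − 7u + 12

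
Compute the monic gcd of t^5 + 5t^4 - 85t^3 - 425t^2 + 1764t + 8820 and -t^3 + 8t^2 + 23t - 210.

t^3 - 8t^2 - 23t + 210

Apply the Euclidean algorithm:
  t^5 + 5t^4 - 85t^3 - 425t^2 + 1764t + 8820 = (-t^2 - 13t - 42)(-t^3 + 8t^2 + 23t - 210) + (0)
Last nonzero remainder: -t^3 + 8t^2 + 23t - 210. Dividing through by -1 gives the monic gcd t^3 - 8t^2 - 23t + 210.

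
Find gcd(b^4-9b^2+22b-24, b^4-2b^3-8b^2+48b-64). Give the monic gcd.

Repeated division with remainder:
  b^4-9b^2+22b-24 = (b^4-2b^3-8b^2+48b-64) + (2b^3-b^2-26b+40)
  b^4-2b^3-8b^2+48b-64 = ((1/2)b-3/4)(2b^3-b^2-26b+40) + ((17/4)b^2+(17/2)b-34)
  2b^3-b^2-26b+40 = ((8/17)b-20/17)((17/4)b^2+(17/2)b-34) + (0)
Last nonzero remainder: (17/4)b^2+(17/2)b-34. Dividing through by 17/4 gives the monic gcd b^2+2b-8.

b^2+2b-8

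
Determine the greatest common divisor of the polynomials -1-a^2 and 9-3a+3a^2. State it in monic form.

Apply the Euclidean algorithm:
  -a^2-1 = (-1/3)(3a^2-3a+9) + (-a+2)
  3a^2-3a+9 = (-3a-3)(-a+2) + (15)
  -a+2 = (-(1/15)a+2/15)(15) + (0)
The last nonzero remainder is the constant 15, so the polynomials are coprime and gcd = 1.

1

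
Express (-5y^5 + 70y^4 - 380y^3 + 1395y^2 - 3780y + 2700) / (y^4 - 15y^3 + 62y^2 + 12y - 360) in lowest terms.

(-5y^3 + 10y^2 - 80y + 75)/(y^2 - 3y - 10)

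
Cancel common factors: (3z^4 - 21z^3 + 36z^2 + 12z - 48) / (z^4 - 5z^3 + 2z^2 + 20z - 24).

(3z^2 - 9z - 12)/(z^2 - z - 6)

Apply the Euclidean algorithm:
  3z^4 - 21z^3 + 36z^2 + 12z - 48 = (3)(z^4 - 5z^3 + 2z^2 + 20z - 24) + (-6z^3 + 30z^2 - 48z + 24)
  z^4 - 5z^3 + 2z^2 + 20z - 24 = (-(1/6)z)(-6z^3 + 30z^2 - 48z + 24) + (-6z^2 + 24z - 24)
  -6z^3 + 30z^2 - 48z + 24 = (z - 1)(-6z^2 + 24z - 24) + (0)
Last nonzero remainder: -6z^2 + 24z - 24. Dividing through by -6 gives the monic gcd z^2 - 4z + 4.
Cancel z^2 - 4z + 4 from numerator and denominator to get the reduced form.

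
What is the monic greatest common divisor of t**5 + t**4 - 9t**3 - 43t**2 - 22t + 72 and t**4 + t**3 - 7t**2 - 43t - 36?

By polynomial division,
  t**5 + t**4 - 9t**3 - 43t**2 - 22t + 72 = (t)(t**4 + t**3 - 7t**2 - 43t - 36) + (-2t**3 + 14t + 72)
  t**4 + t**3 - 7t**2 - 43t - 36 = (-(1/2)t - 1/2)(-2t**3 + 14t + 72) + (0)
Last nonzero remainder: -2t**3 + 14t + 72. Dividing through by -2 gives the monic gcd t**3 - 7t - 36.

t**3 - 7t - 36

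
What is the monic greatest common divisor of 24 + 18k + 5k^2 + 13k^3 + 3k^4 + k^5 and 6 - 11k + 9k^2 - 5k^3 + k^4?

By polynomial division,
  k^5 + 3k^4 + 13k^3 + 5k^2 + 18k + 24 = (k + 8)(k^4 - 5k^3 + 9k^2 - 11k + 6) + (44k^3 - 56k^2 + 100k - 24)
  k^4 - 5k^3 + 9k^2 - 11k + 6 = ((1/44)k - 41/484)(44k^3 - 56k^2 + 100k - 24) + ((240/121)k^2 - (240/121)k + 480/121)
  44k^3 - 56k^2 + 100k - 24 = ((1331/60)k - 121/20)((240/121)k^2 - (240/121)k + 480/121) + (0)
Last nonzero remainder: (240/121)k^2 - (240/121)k + 480/121. Dividing through by 240/121 gives the monic gcd k^2 - k + 2.

2 - k + k^2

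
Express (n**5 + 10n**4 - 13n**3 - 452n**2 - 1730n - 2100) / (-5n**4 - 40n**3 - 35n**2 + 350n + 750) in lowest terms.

(-n**2 + n + 42)/(5n - 15)

Euclidean algorithm in ℚ[n]:
  n**5 + 10n**4 - 13n**3 - 452n**2 - 1730n - 2100 = (-(1/5)n - 2/5)(-5n**4 - 40n**3 - 35n**2 + 350n + 750) + (-36n**3 - 396n**2 - 1440n - 1800)
  -5n**4 - 40n**3 - 35n**2 + 350n + 750 = ((5/36)n - 5/12)(-36n**3 - 396n**2 - 1440n - 1800) + (0)
Last nonzero remainder: -36n**3 - 396n**2 - 1440n - 1800. Dividing through by -36 gives the monic gcd n**3 + 11n**2 + 40n + 50.
Cancel n**3 + 11n**2 + 40n + 50 from numerator and denominator to get the reduced form.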